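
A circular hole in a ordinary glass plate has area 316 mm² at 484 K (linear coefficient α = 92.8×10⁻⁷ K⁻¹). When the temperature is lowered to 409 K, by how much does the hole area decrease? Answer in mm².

ΔA = 0.440 mm²

Area coefficient ≈ 2α; |ΔT| = 75 K
ΔA = 2αA₀ΔT = 2(92.8×10⁻⁷)(316)(75) = 0.440 mm²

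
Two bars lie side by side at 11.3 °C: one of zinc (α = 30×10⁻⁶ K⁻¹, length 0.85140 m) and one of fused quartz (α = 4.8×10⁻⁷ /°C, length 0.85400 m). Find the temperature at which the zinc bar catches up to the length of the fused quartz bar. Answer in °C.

T = 114.8 °C

L₁(1 + α₁ΔT) = L₂(1 + α₂ΔT) ⇒ ΔT = (L₂ − L₁)/(α₁L₁ − α₂L₂)
L₂ − L₁ = 0.85400 − 0.85140 = 2.60×10⁻³ m
α₁L₁ − α₂L₂ = 30×10⁻⁶×0.85140 − 4.8×10⁻⁷×0.85400 = 2.513208×10⁻⁵ m/K
ΔT = 2.60×10⁻³ / 2.513208×10⁻⁵ = 103.453 K
T = 11.3 + 103.453 = 114.753 °C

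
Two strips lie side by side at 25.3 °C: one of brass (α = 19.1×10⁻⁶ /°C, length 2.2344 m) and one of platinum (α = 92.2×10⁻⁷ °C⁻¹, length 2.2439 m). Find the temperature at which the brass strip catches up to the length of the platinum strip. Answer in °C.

Equal length when α₁L₁ΔT − α₂L₂ΔT = L₂ − L₁ = 9.50×10⁻³ m
α₁L₁ = 4.267704×10⁻⁵, α₂L₂ = 2.0688758×10⁻⁵ → Δ(αL) = 2.1988282×10⁻⁵ m/K
ΔT = 9.50×10⁻³ / 2.1988282×10⁻⁵ = 432.048 K, so T = 25.3 + 432.048 = 457.348 °C

T = 457.3 °C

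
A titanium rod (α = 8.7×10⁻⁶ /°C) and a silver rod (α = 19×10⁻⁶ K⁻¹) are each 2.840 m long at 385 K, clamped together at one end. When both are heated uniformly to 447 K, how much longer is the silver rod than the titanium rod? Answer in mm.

ΔT = 62 K
titanium: ΔL = 8.7×10⁻⁶ × 2.840 m × 62 = 1.5319×10⁻³ m = 1.5319 mm
silver: ΔL = 19×10⁻⁶ × 2.840 m × 62 = 3.3455×10⁻³ m = 3.3455 mm
difference = 3.3455 − 1.5319 = 1.8136 mm

1.81 mm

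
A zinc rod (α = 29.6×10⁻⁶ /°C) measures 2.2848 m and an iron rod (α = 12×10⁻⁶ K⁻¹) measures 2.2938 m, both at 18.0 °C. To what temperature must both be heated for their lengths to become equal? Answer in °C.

T = 242.4 °C

L₁(1 + α₁ΔT) = L₂(1 + α₂ΔT) ⇒ ΔT = (L₂ − L₁)/(α₁L₁ − α₂L₂)
L₂ − L₁ = 2.2938 − 2.2848 = 9.00×10⁻³ m
α₁L₁ − α₂L₂ = 29.6×10⁻⁶×2.2848 − 12×10⁻⁶×2.2938 = 4.010448×10⁻⁵ m/K
ΔT = 9.00×10⁻³ / 4.010448×10⁻⁵ = 224.414 K
T = 18.0 + 224.414 = 242.414 °C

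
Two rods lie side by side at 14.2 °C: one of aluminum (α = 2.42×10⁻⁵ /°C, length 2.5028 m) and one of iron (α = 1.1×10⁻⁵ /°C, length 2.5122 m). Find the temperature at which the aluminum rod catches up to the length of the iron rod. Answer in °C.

T = 299.6 °C

L₁(1 + α₁ΔT) = L₂(1 + α₂ΔT) ⇒ ΔT = (L₂ − L₁)/(α₁L₁ − α₂L₂)
L₂ − L₁ = 2.5122 − 2.5028 = 9.40×10⁻³ m
α₁L₁ − α₂L₂ = 2.42×10⁻⁵×2.5028 − 1.1×10⁻⁵×2.5122 = 3.293356×10⁻⁵ m/K
ΔT = 9.40×10⁻³ / 3.293356×10⁻⁵ = 285.423 K
T = 14.2 + 285.423 = 299.623 °C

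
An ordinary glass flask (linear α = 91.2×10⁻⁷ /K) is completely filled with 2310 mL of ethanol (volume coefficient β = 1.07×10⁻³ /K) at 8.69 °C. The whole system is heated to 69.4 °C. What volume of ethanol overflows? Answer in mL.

146 mL

The flask also expands: β_container ≈ 3α = 2.736×10⁻⁵ /K
Net overflow = V₀(β_liq − 3α_cont)ΔT
β − 3α = 1.07×10⁻³ − 2.736×10⁻⁵ = 1.04264×10⁻³ /K; ΔT = 60.71 K
ΔV = 2310 × 1.04264×10⁻³ × 60.71 = 146 mL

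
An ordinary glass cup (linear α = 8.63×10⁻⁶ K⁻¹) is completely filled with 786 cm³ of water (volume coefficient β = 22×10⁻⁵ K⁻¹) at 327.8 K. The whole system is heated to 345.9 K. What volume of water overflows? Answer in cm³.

The cup also expands: β_container ≈ 3α = 2.589×10⁻⁵ /K
Net overflow = V₀(β_liq − 3α_cont)ΔT
β − 3α = 2.20×10⁻⁴ − 2.589×10⁻⁵ = 1.9411×10⁻⁴ /K; ΔT = 18.1 K
ΔV = 786 × 1.9411×10⁻⁴ × 18.1 = 2.76 cm³

2.76 cm³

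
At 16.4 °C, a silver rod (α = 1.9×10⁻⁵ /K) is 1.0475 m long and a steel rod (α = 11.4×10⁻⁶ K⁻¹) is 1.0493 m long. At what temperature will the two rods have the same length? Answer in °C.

T = 243.1 °C

Equal length when α₁L₁ΔT − α₂L₂ΔT = L₂ − L₁ = 1.80×10⁻³ m
α₁L₁ = 1.99025×10⁻⁵, α₂L₂ = 1.196202×10⁻⁵ → Δ(αL) = 7.94048×10⁻⁶ m/K
ΔT = 1.80×10⁻³ / 7.94048×10⁻⁶ = 226.687 K, so T = 16.4 + 226.687 = 243.087 °C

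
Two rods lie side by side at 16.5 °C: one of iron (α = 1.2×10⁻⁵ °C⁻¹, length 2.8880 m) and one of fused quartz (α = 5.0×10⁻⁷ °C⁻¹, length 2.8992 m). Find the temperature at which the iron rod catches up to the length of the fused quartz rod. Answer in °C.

L₁(1 + α₁ΔT) = L₂(1 + α₂ΔT) ⇒ ΔT = (L₂ − L₁)/(α₁L₁ − α₂L₂)
L₂ − L₁ = 2.8992 − 2.8880 = 1.12×10⁻² m
α₁L₁ − α₂L₂ = 1.2×10⁻⁵×2.8880 − 5.0×10⁻⁷×2.8992 = 3.32064×10⁻⁵ m/K
ΔT = 1.12×10⁻² / 3.32064×10⁻⁵ = 337.284 K
T = 16.5 + 337.284 = 353.784 °C

T = 353.8 °C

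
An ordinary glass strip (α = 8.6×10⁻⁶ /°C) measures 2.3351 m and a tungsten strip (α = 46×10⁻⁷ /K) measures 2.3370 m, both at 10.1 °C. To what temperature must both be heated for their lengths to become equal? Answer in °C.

T = 213.7 °C

Equal length when α₁L₁ΔT − α₂L₂ΔT = L₂ − L₁ = 1.90×10⁻³ m
α₁L₁ = 2.008186×10⁻⁵, α₂L₂ = 1.07502×10⁻⁵ → Δ(αL) = 9.33166×10⁻⁶ m/K
ΔT = 1.90×10⁻³ / 9.33166×10⁻⁶ = 203.608 K, so T = 10.1 + 203.608 = 213.708 °C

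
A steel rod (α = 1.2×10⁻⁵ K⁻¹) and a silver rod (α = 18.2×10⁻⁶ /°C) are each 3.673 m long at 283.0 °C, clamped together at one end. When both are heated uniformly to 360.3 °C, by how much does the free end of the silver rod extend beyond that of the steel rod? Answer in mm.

1.76 mm

ΔT = 77.3 K
steel: ΔL = 1.2×10⁻⁵ × 3.673 m × 77.3 = 3.4071×10⁻³ m = 3.4071 mm
silver: ΔL = 18.2×10⁻⁶ × 3.673 m × 77.3 = 5.1674×10⁻³ m = 5.1674 mm
difference = 5.1674 − 3.4071 = 1.7603 mm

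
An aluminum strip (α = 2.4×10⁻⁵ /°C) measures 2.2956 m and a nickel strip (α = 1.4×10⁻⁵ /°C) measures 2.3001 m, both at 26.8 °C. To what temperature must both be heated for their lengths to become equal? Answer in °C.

T = 223.4 °C

Equal length when α₁L₁ΔT − α₂L₂ΔT = L₂ − L₁ = 4.50×10⁻³ m
α₁L₁ = 5.50944×10⁻⁵, α₂L₂ = 3.22014×10⁻⁵ → Δ(αL) = 2.2893×10⁻⁵ m/K
ΔT = 4.50×10⁻³ / 2.2893×10⁻⁵ = 196.567 K, so T = 26.8 + 196.567 = 223.367 °C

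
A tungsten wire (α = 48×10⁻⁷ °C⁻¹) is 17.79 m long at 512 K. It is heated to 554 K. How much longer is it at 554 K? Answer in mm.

ΔL = 3.59 mm

|ΔT| = |554 − 512| = 42 K
ΔL = αL₀ΔT = (48×10⁻⁷)(17.79)(42) = 3.59×10⁻³ m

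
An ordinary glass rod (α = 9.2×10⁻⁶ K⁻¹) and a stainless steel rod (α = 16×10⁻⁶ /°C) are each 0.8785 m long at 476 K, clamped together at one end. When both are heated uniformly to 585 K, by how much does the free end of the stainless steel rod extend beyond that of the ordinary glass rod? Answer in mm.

0.651 mm

ΔT = 109 K
ordinary glass: ΔL = 9.2×10⁻⁶ × 0.8785 m × 109 = 8.8096×10⁻⁴ m = 0.88096 mm
stainless steel: ΔL = 16×10⁻⁶ × 0.8785 m × 109 = 1.5321×10⁻³ m = 1.5321 mm
difference = 1.5321 − 0.88096 = 0.65114 mm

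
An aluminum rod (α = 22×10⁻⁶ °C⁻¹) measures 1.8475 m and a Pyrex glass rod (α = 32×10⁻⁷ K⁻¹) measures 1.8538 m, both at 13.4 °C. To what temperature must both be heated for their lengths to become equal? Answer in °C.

Equal length when α₁L₁ΔT − α₂L₂ΔT = L₂ − L₁ = 6.30×10⁻³ m
α₁L₁ = 4.0645×10⁻⁵, α₂L₂ = 5.93216×10⁻⁶ → Δ(αL) = 3.471284×10⁻⁵ m/K
ΔT = 6.30×10⁻³ / 3.471284×10⁻⁵ = 181.489 K, so T = 13.4 + 181.489 = 194.889 °C

T = 194.9 °C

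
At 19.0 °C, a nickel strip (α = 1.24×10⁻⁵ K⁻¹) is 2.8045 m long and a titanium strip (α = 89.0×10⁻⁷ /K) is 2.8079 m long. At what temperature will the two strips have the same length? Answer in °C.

Equal length when α₁L₁ΔT − α₂L₂ΔT = L₂ − L₁ = 3.40×10⁻³ m
α₁L₁ = 3.47758×10⁻⁵, α₂L₂ = 2.499031×10⁻⁵ → Δ(αL) = 9.78549×10⁻⁶ m/K
ΔT = 3.40×10⁻³ / 9.78549×10⁻⁶ = 347.453 K, so T = 19.0 + 347.453 = 366.453 °C

T = 366.5 °C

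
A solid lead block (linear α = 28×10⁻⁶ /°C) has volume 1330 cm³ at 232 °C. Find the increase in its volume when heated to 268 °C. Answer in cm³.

Isotropic solid: β ≈ 3α = 8.4×10⁻⁵ /K; ΔT = 36 K
ΔV = 3αV₀ΔT = 3(28×10⁻⁶)(1330)(36) = 4.02 cm³

ΔV = 4.02 cm³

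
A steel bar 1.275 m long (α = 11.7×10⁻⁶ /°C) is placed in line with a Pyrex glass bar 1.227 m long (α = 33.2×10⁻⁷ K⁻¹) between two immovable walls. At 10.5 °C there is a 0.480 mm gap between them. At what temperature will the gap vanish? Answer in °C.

α₁L₁ = 1.49175×10⁻⁵ m/K, α₂L₂ = 4.07364×10⁻⁶ m/K → total 1.899114×10⁻⁵ m/K
ΔT = g/(α₁L₁+α₂L₂) = 4.80×10⁻⁴ / 1.899114×10⁻⁵ = 25.275 K
T = 10.5 + 25.275 = 35.775 °C

T = 35.8 °C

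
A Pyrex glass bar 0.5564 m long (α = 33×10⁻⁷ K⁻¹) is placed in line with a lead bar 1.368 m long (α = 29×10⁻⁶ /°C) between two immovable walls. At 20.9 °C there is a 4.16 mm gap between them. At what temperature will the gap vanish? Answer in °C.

Gap closes when ΔL₁ + ΔL₂ = 4.16 mm = 4.16×10⁻³ m
(α₁L₁ + α₂L₂)ΔT = g
α₁L₁ + α₂L₂ = 33×10⁻⁷×0.5564 + 29×10⁻⁶×1.368 = 4.150812×10⁻⁵ m/K
ΔT = 4.16×10⁻³ / 4.150812×10⁻⁵ = 100.22 K
T = 20.9 + 100.22 = 121.12 °C

T = 121 °C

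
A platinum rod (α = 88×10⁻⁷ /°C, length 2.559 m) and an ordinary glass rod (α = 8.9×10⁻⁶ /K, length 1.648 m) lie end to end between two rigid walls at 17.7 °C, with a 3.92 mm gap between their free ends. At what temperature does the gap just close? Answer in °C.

α₁L₁ = 2.25192×10⁻⁵ m/K, α₂L₂ = 1.46672×10⁻⁵ m/K → total 3.71864×10⁻⁵ m/K
ΔT = g/(α₁L₁+α₂L₂) = 3.92×10⁻³ / 3.71864×10⁻⁵ = 105.41 K
T = 17.7 + 105.41 = 123.11 °C

T = 123 °C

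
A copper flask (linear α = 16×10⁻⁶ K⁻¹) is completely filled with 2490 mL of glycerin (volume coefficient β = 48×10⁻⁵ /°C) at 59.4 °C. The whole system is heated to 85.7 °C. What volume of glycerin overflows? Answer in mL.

The flask also expands: β_container ≈ 3α = 4.8×10⁻⁵ /K
Net overflow = V₀(β_liq − 3α_cont)ΔT
β − 3α = 4.80×10⁻⁴ − 4.8×10⁻⁵ = 4.32×10⁻⁴ /K; ΔT = 26.3 K
ΔV = 2490 × 4.32×10⁻⁴ × 26.3 = 28.3 mL

28.3 mL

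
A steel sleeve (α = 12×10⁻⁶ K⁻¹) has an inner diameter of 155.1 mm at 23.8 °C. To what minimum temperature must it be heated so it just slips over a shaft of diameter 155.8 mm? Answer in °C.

Required Δd = 155.8 − 155.1 = 0.7 mm
Δd = αd₀ΔT ⇒ ΔT = Δd/(αd₀) = 0.7 / (12×10⁻⁶ × 155.1) = 376.10 K
T_min = 23.8 + 376.10 = 399.90 °C

T = 400 °C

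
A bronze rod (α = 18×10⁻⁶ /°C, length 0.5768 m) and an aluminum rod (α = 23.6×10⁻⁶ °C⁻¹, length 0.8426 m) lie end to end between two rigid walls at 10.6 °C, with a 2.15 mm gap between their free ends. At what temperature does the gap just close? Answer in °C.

Gap closes when ΔL₁ + ΔL₂ = 2.15 mm = 2.15×10⁻³ m
(α₁L₁ + α₂L₂)ΔT = g
α₁L₁ + α₂L₂ = 18×10⁻⁶×0.5768 + 23.6×10⁻⁶×0.8426 = 3.026776×10⁻⁵ m/K
ΔT = 2.15×10⁻³ / 3.026776×10⁻⁵ = 71.033 K
T = 10.6 + 71.033 = 81.633 °C

T = 81.6 °C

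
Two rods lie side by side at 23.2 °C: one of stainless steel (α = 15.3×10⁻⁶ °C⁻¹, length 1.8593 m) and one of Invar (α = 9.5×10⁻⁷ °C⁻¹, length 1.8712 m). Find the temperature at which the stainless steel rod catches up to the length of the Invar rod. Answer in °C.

T = 469.4 °C

L₁(1 + α₁ΔT) = L₂(1 + α₂ΔT) ⇒ ΔT = (L₂ − L₁)/(α₁L₁ − α₂L₂)
L₂ − L₁ = 1.8712 − 1.8593 = 1.19×10⁻² m
α₁L₁ − α₂L₂ = 15.3×10⁻⁶×1.8593 − 9.5×10⁻⁷×1.8712 = 2.666965×10⁻⁵ m/K
ΔT = 1.19×10⁻² / 2.666965×10⁻⁵ = 446.200 K
T = 23.2 + 446.200 = 469.400 °C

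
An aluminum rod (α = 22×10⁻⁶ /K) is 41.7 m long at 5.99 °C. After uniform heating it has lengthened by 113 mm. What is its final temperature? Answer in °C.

T = 129 °C

ΔL = αL₀ΔT ⇒ ΔT = ΔL / (αL₀)
ΔT = 113×10⁻³ m / (22×10⁻⁶ × 41.7 m) = 123.17 K
T = 5.99 + 123.17 = 129.16 °C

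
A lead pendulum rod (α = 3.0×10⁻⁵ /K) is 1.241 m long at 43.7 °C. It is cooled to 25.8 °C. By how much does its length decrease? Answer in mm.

|ΔT| = |25.8 − 43.7| = 17.9 K
ΔL = αL₀ΔT = (3.0×10⁻⁵)(1.241)(17.9) = 6.66×10⁻⁴ m

ΔL = 0.666 mm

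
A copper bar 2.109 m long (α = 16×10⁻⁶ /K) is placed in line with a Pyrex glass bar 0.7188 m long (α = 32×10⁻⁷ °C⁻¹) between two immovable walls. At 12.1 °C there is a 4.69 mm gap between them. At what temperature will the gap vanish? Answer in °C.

α₁L₁ = 3.3744×10⁻⁵ m/K, α₂L₂ = 2.30016×10⁻⁶ m/K → total 3.604416×10⁻⁵ m/K
ΔT = g/(α₁L₁+α₂L₂) = 4.69×10⁻³ / 3.604416×10⁻⁵ = 130.12 K
T = 12.1 + 130.12 = 142.22 °C

T = 142 °C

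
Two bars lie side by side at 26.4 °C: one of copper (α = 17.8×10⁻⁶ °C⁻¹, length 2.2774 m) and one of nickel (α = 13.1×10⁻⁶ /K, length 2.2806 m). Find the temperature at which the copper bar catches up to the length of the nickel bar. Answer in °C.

T = 326.5 °C

L₁(1 + α₁ΔT) = L₂(1 + α₂ΔT) ⇒ ΔT = (L₂ − L₁)/(α₁L₁ − α₂L₂)
L₂ − L₁ = 2.2806 − 2.2774 = 3.20×10⁻³ m
α₁L₁ − α₂L₂ = 17.8×10⁻⁶×2.2774 − 13.1×10⁻⁶×2.2806 = 1.066186×10⁻⁵ m/K
ΔT = 3.20×10⁻³ / 1.066186×10⁻⁵ = 300.135 K
T = 26.4 + 300.135 = 326.535 °C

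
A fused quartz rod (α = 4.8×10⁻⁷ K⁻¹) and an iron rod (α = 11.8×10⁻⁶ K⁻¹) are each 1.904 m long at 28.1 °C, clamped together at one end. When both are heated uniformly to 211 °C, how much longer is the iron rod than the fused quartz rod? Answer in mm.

ΔT = 182.9 K
fused quartz: ΔL = 4.8×10⁻⁷ × 1.904 m × 182.9 = 1.6716×10⁻⁴ m = 0.16716 mm
iron: ΔL = 11.8×10⁻⁶ × 1.904 m × 182.9 = 4.1093×10⁻³ m = 4.1093 mm
difference = 4.1093 − 0.16716 = 3.94214 mm

3.94 mm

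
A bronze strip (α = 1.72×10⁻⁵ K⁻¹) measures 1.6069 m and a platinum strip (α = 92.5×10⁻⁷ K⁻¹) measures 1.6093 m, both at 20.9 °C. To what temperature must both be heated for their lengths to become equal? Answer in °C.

Equal length when α₁L₁ΔT − α₂L₂ΔT = L₂ − L₁ = 2.40×10⁻³ m
α₁L₁ = 2.763868×10⁻⁵, α₂L₂ = 1.4886025×10⁻⁵ → Δ(αL) = 1.2752655×10⁻⁵ m/K
ΔT = 2.40×10⁻³ / 1.2752655×10⁻⁵ = 188.196 K, so T = 20.9 + 188.196 = 209.096 °C

T = 209.1 °C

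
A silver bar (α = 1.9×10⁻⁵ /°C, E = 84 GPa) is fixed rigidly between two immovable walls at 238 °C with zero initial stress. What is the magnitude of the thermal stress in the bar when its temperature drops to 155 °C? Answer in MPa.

Fully constrained: the free strain ε = αΔT is blocked, so σ = Eε = EαΔT.
|ΔT| = 83 K
σ = 84.0×10⁹ × 1.9×10⁻⁵ × 83 = 1.32×10⁸ Pa

σ = 132 MPa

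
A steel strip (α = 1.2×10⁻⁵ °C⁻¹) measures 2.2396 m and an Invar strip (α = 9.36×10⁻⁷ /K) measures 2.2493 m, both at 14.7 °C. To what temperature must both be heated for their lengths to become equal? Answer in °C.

L₁(1 + α₁ΔT) = L₂(1 + α₂ΔT) ⇒ ΔT = (L₂ − L₁)/(α₁L₁ − α₂L₂)
L₂ − L₁ = 2.2493 − 2.2396 = 9.70×10⁻³ m
α₁L₁ − α₂L₂ = 1.2×10⁻⁵×2.2396 − 9.36×10⁻⁷×2.2493 = 2.47698552×10⁻⁵ m/K
ΔT = 9.70×10⁻³ / 2.47698552×10⁻⁵ = 391.605 K
T = 14.7 + 391.605 = 406.305 °C

T = 406.3 °C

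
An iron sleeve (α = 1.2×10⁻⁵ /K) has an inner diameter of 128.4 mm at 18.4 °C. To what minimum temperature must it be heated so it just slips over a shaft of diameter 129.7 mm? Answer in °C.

Required Δd = 129.7 − 128.4 = 1.3 mm
Δd = αd₀ΔT ⇒ ΔT = Δd/(αd₀) = 1.3 / (1.2×10⁻⁵ × 128.4) = 843.72 K
T_min = 18.4 + 843.72 = 862.12 °C

T = 862 °C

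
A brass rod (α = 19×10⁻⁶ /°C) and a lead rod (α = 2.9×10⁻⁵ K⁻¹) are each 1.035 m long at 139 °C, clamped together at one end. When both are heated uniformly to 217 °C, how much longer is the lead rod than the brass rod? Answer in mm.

ΔT = 78 K
brass: ΔL = 19×10⁻⁶ × 1.035 m × 78 = 1.5339×10⁻³ m = 1.5339 mm
lead: ΔL = 2.9×10⁻⁵ × 1.035 m × 78 = 2.3412×10⁻³ m = 2.3412 mm
difference = 2.3412 − 1.5339 = 0.8073 mm

0.807 mm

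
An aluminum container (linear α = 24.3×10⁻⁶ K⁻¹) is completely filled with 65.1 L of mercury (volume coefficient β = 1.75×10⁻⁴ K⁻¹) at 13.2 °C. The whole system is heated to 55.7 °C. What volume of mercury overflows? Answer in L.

The container also expands: β_container ≈ 3α = 7.29×10⁻⁵ /K
Net overflow = V₀(β_liq − 3α_cont)ΔT
β − 3α = 1.75×10⁻⁴ − 7.29×10⁻⁵ = 1.021×10⁻⁴ /K; ΔT = 42.5 K
ΔV = 65.1 × 1.021×10⁻⁴ × 42.5 = 0.282 L

0.282 L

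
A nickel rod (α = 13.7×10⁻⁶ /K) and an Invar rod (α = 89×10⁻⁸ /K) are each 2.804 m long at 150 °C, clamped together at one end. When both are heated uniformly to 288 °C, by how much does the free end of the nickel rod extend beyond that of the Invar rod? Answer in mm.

ΔT = 138 K
nickel: ΔL = 13.7×10⁻⁶ × 2.804 m × 138 = 5.3012×10⁻³ m = 5.3012 mm
Invar: ΔL = 89×10⁻⁸ × 2.804 m × 138 = 3.4439×10⁻⁴ m = 0.34439 mm
difference = 5.3012 − 0.34439 = 4.95681 mm

4.96 mm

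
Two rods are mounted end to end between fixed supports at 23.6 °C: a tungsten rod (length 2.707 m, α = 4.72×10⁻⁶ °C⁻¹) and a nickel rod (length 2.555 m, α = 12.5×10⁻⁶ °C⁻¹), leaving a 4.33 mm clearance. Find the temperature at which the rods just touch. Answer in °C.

Gap closes when ΔL₁ + ΔL₂ = 4.33 mm = 4.33×10⁻³ m
(α₁L₁ + α₂L₂)ΔT = g
α₁L₁ + α₂L₂ = 4.72×10⁻⁶×2.707 + 12.5×10⁻⁶×2.555 = 4.471454×10⁻⁵ m/K
ΔT = 4.33×10⁻³ / 4.471454×10⁻⁵ = 96.84 K
T = 23.6 + 96.84 = 120.44 °C

T = 120 °C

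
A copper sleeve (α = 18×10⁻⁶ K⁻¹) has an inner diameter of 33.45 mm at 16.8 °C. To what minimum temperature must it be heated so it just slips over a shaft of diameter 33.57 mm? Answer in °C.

Required Δd = 33.57 − 33.45 = 0.12 mm
Δd = αd₀ΔT ⇒ ΔT = Δd/(αd₀) = 0.12 / (18×10⁻⁶ × 33.45) = 199.30 K
T_min = 16.8 + 199.30 = 216.10 °C

T = 216 °C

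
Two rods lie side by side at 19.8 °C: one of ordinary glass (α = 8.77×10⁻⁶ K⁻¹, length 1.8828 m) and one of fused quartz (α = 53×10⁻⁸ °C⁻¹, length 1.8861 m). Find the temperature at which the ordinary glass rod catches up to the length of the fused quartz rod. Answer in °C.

L₁(1 + α₁ΔT) = L₂(1 + α₂ΔT) ⇒ ΔT = (L₂ − L₁)/(α₁L₁ − α₂L₂)
L₂ − L₁ = 1.8861 − 1.8828 = 3.30×10⁻³ m
α₁L₁ − α₂L₂ = 8.77×10⁻⁶×1.8828 − 53×10⁻⁸×1.8861 = 1.5512523×10⁻⁵ m/K
ΔT = 3.30×10⁻³ / 1.5512523×10⁻⁵ = 212.731 K
T = 19.8 + 212.731 = 232.531 °C

T = 232.5 °C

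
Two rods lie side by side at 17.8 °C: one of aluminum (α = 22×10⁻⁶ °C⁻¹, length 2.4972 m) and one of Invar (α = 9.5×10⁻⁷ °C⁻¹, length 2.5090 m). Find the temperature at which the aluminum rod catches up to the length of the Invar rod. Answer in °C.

T = 242.3 °C

Equal length when α₁L₁ΔT − α₂L₂ΔT = L₂ − L₁ = 1.18×10⁻² m
α₁L₁ = 5.49384×10⁻⁵, α₂L₂ = 2.38355×10⁻⁶ → Δ(αL) = 5.255485×10⁻⁵ m/K
ΔT = 1.18×10⁻² / 5.255485×10⁻⁵ = 224.527 K, so T = 17.8 + 224.527 = 242.327 °C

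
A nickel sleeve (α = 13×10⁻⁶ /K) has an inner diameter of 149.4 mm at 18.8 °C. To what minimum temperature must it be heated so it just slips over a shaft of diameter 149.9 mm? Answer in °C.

Required Δd = 149.9 − 149.4 = 0.5 mm
Δd = αd₀ΔT ⇒ ΔT = Δd/(αd₀) = 0.5 / (13×10⁻⁶ × 149.4) = 257.44 K
T_min = 18.8 + 257.44 = 276.24 °C

T = 276 °C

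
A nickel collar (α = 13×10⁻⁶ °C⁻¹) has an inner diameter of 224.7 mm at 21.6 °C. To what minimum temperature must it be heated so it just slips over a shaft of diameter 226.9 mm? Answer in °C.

T = 775 °C

Required Δd = 226.9 − 224.7 = 2.2 mm
Δd = αd₀ΔT ⇒ ΔT = Δd/(αd₀) = 2.2 / (13×10⁻⁶ × 224.7) = 753.14 K
T_min = 21.6 + 753.14 = 774.74 °C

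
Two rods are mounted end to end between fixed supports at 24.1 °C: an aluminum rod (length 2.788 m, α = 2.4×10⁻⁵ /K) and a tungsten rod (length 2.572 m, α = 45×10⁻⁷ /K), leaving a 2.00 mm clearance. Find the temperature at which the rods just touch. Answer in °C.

T = 49.6 °C

α₁L₁ = 6.6912×10⁻⁵ m/K, α₂L₂ = 1.1574×10⁻⁵ m/K → total 7.8486×10⁻⁵ m/K
ΔT = g/(α₁L₁+α₂L₂) = 2.00×10⁻³ / 7.8486×10⁻⁵ = 25.482 K
T = 24.1 + 25.482 = 49.582 °C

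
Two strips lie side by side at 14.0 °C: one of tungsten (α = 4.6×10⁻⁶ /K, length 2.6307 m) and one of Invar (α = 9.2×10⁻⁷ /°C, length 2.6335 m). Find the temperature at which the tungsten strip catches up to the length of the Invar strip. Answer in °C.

L₁(1 + α₁ΔT) = L₂(1 + α₂ΔT) ⇒ ΔT = (L₂ − L₁)/(α₁L₁ − α₂L₂)
L₂ − L₁ = 2.6335 − 2.6307 = 2.80×10⁻³ m
α₁L₁ − α₂L₂ = 4.6×10⁻⁶×2.6307 − 9.2×10⁻⁷×2.6335 = 9.6784×10⁻⁶ m/K
ΔT = 2.80×10⁻³ / 9.6784×10⁻⁶ = 289.304 K
T = 14.0 + 289.304 = 303.304 °C

T = 303.3 °C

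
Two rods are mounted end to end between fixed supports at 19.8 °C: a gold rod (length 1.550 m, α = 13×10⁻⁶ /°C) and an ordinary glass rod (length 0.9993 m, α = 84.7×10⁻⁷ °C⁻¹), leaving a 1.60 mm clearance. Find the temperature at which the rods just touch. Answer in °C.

Gap closes when ΔL₁ + ΔL₂ = 1.60 mm = 1.60×10⁻³ m
(α₁L₁ + α₂L₂)ΔT = g
α₁L₁ + α₂L₂ = 13×10⁻⁶×1.550 + 84.7×10⁻⁷×0.9993 = 2.8614071×10⁻⁵ m/K
ΔT = 1.60×10⁻³ / 2.8614071×10⁻⁵ = 55.917 K
T = 19.8 + 55.917 = 75.717 °C

T = 75.7 °C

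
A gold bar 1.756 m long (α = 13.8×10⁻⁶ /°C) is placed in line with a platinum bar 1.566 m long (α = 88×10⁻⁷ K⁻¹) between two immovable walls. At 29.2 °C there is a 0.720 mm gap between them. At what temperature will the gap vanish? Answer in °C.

T = 48.1 °C

α₁L₁ = 2.42328×10⁻⁵ m/K, α₂L₂ = 1.37808×10⁻⁵ m/K → total 3.80136×10⁻⁵ m/K
ΔT = g/(α₁L₁+α₂L₂) = 7.20×10⁻⁴ / 3.80136×10⁻⁵ = 18.941 K
T = 29.2 + 18.941 = 48.141 °C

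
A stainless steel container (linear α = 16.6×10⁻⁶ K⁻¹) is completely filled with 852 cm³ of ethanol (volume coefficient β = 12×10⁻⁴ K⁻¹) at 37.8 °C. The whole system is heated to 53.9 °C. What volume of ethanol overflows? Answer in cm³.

15.8 cm³

The container also expands: β_container ≈ 3α = 4.98×10⁻⁵ /K
Net overflow = V₀(β_liq − 3α_cont)ΔT
β − 3α = 1.20×10⁻³ − 4.98×10⁻⁵ = 1.1502×10⁻³ /K; ΔT = 16.1 K
ΔV = 852 × 1.1502×10⁻³ × 16.1 = 15.8 cm³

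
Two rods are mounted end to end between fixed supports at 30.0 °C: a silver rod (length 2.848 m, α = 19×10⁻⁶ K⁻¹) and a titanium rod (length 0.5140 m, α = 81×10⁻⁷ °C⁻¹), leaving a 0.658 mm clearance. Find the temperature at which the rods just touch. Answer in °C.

T = 41.3 °C

α₁L₁ = 5.4112×10⁻⁵ m/K, α₂L₂ = 4.1634×10⁻⁶ m/K → total 5.82754×10⁻⁵ m/K
ΔT = g/(α₁L₁+α₂L₂) = 6.58×10⁻⁴ / 5.82754×10⁻⁵ = 11.291 K
T = 30.0 + 11.291 = 41.291 °C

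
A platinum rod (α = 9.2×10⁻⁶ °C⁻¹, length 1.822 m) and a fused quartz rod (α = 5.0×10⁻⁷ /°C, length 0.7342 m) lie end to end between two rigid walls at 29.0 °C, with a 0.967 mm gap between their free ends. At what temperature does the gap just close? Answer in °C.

Gap closes when ΔL₁ + ΔL₂ = 0.967 mm = 9.67×10⁻⁴ m
(α₁L₁ + α₂L₂)ΔT = g
α₁L₁ + α₂L₂ = 9.2×10⁻⁶×1.822 + 5.0×10⁻⁷×0.7342 = 1.71295×10⁻⁵ m/K
ΔT = 9.67×10⁻⁴ / 1.71295×10⁻⁵ = 56.452 K
T = 29.0 + 56.452 = 85.452 °C

T = 85.5 °C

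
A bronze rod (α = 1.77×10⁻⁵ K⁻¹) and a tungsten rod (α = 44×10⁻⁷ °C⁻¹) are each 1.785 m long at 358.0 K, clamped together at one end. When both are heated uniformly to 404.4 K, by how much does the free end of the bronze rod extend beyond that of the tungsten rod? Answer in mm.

1.10 mm

ΔT = 46.4 K
bronze: ΔL = 1.77×10⁻⁵ × 1.785 m × 46.4 = 1.4660×10⁻³ m = 1.4660 mm
tungsten: ΔL = 44×10⁻⁷ × 1.785 m × 46.4 = 3.6443×10⁻⁴ m = 0.36443 mm
difference = 1.4660 − 0.36443 = 1.10157 mm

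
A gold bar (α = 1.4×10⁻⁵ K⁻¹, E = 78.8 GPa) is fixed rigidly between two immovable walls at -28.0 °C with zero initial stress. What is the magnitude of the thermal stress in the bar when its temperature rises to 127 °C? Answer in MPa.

Fully constrained: the free strain ε = αΔT is blocked, so σ = Eε = EαΔT.
|ΔT| = 155.0 K
σ = 78.8×10⁹ × 1.4×10⁻⁵ × 155.0 = 1.71×10⁸ Pa

σ = 171 MPa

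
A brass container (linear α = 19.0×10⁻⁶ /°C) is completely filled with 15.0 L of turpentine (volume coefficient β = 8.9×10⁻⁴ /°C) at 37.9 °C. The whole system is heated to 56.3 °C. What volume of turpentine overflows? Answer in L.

The container also expands: β_container ≈ 3α = 5.7×10⁻⁵ /K
Net overflow = V₀(β_liq − 3α_cont)ΔT
β − 3α = 8.90×10⁻⁴ − 5.7×10⁻⁵ = 8.33×10⁻⁴ /K; ΔT = 18.4 K
ΔV = 15.0 × 8.33×10⁻⁴ × 18.4 = 0.230 L

0.230 L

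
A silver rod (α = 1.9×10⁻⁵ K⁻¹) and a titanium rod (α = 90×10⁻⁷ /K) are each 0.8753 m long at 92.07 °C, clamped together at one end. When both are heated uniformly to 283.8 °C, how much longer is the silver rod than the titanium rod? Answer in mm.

ΔT = 191.73 K
silver: ΔL = 1.9×10⁻⁵ × 0.8753 m × 191.73 = 3.1886×10⁻³ m = 3.1886 mm
titanium: ΔL = 90×10⁻⁷ × 0.8753 m × 191.73 = 1.5104×10⁻³ m = 1.5104 mm
difference = 3.1886 − 1.5104 = 1.6782 mm

1.68 mm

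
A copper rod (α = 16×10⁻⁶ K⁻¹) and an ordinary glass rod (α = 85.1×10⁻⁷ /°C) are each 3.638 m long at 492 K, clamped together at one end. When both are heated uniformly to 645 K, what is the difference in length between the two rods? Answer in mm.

4.17 mm

ΔT = 153 K
copper: ΔL = 16×10⁻⁶ × 3.638 m × 153 = 8.9058×10⁻³ m = 8.9058 mm
ordinary glass: ΔL = 85.1×10⁻⁷ × 3.638 m × 153 = 4.7368×10⁻³ m = 4.7368 mm
difference = 8.9058 − 4.7368 = 4.1690 mm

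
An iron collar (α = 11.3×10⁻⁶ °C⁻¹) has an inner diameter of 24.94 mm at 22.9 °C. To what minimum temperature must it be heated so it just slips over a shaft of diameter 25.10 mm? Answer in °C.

Required Δd = 25.10 − 24.94 = 0.16 mm
Δd = αd₀ΔT ⇒ ΔT = Δd/(αd₀) = 0.16 / (11.3×10⁻⁶ × 24.94) = 567.73 K
T_min = 22.9 + 567.73 = 590.63 °C

T = 591 °C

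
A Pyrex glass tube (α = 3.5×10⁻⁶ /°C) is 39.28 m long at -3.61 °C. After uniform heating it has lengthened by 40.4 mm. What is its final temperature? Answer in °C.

T = 290 °C

ΔL = αL₀ΔT ⇒ ΔT = ΔL / (αL₀)
ΔT = 40.4×10⁻³ m / (3.5×10⁻⁶ × 39.28 m) = 293.86 K
T = -3.61 + 293.86 = 290.25 °C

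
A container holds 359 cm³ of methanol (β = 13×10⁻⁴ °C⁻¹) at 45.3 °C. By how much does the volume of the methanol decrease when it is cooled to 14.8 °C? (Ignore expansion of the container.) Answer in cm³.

ΔV = 14.2 cm³

|ΔT| = |14.8 − 45.3| = 30.5 K
ΔV = βV₀ΔT = (13×10⁻⁴)(359)(30.5) = 14.2 cm³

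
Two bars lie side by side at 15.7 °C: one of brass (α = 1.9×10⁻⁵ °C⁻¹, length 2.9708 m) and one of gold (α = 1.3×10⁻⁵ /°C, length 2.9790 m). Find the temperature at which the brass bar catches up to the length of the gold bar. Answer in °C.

T = 478.5 °C

Equal length when α₁L₁ΔT − α₂L₂ΔT = L₂ − L₁ = 8.20×10⁻³ m
α₁L₁ = 5.64452×10⁻⁵, α₂L₂ = 3.8727×10⁻⁵ → Δ(αL) = 1.77182×10⁻⁵ m/K
ΔT = 8.20×10⁻³ / 1.77182×10⁻⁵ = 462.801 K, so T = 15.7 + 462.801 = 478.501 °C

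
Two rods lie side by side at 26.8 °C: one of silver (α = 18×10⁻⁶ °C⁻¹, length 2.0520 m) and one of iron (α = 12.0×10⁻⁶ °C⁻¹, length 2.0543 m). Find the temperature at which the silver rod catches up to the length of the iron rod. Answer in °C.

T = 214.0 °C

L₁(1 + α₁ΔT) = L₂(1 + α₂ΔT) ⇒ ΔT = (L₂ − L₁)/(α₁L₁ − α₂L₂)
L₂ − L₁ = 2.0543 − 2.0520 = 2.30×10⁻³ m
α₁L₁ − α₂L₂ = 18×10⁻⁶×2.0520 − 12.0×10⁻⁶×2.0543 = 1.22844×10⁻⁵ m/K
ΔT = 2.30×10⁻³ / 1.22844×10⁻⁵ = 187.229 K
T = 26.8 + 187.229 = 214.029 °C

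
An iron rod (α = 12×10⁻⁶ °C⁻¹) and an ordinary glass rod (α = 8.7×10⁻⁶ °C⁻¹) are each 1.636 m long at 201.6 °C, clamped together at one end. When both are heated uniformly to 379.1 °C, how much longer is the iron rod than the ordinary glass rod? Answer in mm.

0.958 mm

ΔT = 177.5 K
iron: ΔL = 12×10⁻⁶ × 1.636 m × 177.5 = 3.4847×10⁻³ m = 3.4847 mm
ordinary glass: ΔL = 8.7×10⁻⁶ × 1.636 m × 177.5 = 2.5264×10⁻³ m = 2.5264 mm
difference = 3.4847 − 2.5264 = 0.9583 mm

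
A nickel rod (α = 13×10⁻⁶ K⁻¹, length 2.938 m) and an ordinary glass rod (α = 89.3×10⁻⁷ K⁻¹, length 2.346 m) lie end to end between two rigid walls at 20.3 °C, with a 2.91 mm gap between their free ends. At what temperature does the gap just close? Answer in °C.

T = 69.5 °C

Gap closes when ΔL₁ + ΔL₂ = 2.91 mm = 2.91×10⁻³ m
(α₁L₁ + α₂L₂)ΔT = g
α₁L₁ + α₂L₂ = 13×10⁻⁶×2.938 + 89.3×10⁻⁷×2.346 = 5.914378×10⁻⁵ m/K
ΔT = 2.91×10⁻³ / 5.914378×10⁻⁵ = 49.202 K
T = 20.3 + 49.202 = 69.502 °C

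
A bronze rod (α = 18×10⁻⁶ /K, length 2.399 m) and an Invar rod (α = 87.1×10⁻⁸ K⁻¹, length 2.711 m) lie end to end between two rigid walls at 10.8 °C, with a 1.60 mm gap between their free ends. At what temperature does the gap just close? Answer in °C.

T = 45.9 °C

α₁L₁ = 4.3182×10⁻⁵ m/K, α₂L₂ = 2.361281×10⁻⁶ m/K → total 4.5543281×10⁻⁵ m/K
ΔT = g/(α₁L₁+α₂L₂) = 1.60×10⁻³ / 4.5543281×10⁻⁵ = 35.131 K
T = 10.8 + 35.131 = 45.931 °C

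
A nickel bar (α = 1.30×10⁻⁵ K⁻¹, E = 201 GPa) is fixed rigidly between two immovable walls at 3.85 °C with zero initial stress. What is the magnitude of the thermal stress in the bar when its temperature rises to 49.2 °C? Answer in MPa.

Fully constrained: the free strain ε = αΔT is blocked, so σ = Eε = EαΔT.
|ΔT| = 45.35 K
σ = 201×10⁹ × 1.30×10⁻⁵ × 45.35 = 1.18×10⁸ Pa

σ = 118 MPa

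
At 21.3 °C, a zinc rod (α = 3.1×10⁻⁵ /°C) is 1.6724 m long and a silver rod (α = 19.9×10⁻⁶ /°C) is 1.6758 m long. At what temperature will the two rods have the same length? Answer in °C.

L₁(1 + α₁ΔT) = L₂(1 + α₂ΔT) ⇒ ΔT = (L₂ − L₁)/(α₁L₁ − α₂L₂)
L₂ − L₁ = 1.6758 − 1.6724 = 3.40×10⁻³ m
α₁L₁ − α₂L₂ = 3.1×10⁻⁵×1.6724 − 19.9×10⁻⁶×1.6758 = 1.849598×10⁻⁵ m/K
ΔT = 3.40×10⁻³ / 1.849598×10⁻⁵ = 183.824 K
T = 21.3 + 183.824 = 205.124 °C

T = 205.1 °C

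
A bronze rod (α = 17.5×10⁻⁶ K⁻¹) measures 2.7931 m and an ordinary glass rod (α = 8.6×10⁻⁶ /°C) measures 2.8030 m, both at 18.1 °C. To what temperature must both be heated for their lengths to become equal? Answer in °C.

L₁(1 + α₁ΔT) = L₂(1 + α₂ΔT) ⇒ ΔT = (L₂ − L₁)/(α₁L₁ − α₂L₂)
L₂ − L₁ = 2.8030 − 2.7931 = 9.90×10⁻³ m
α₁L₁ − α₂L₂ = 17.5×10⁻⁶×2.7931 − 8.6×10⁻⁶×2.8030 = 2.477345×10⁻⁵ m/K
ΔT = 9.90×10⁻³ / 2.477345×10⁻⁵ = 399.621 K
T = 18.1 + 399.621 = 417.721 °C

T = 417.7 °C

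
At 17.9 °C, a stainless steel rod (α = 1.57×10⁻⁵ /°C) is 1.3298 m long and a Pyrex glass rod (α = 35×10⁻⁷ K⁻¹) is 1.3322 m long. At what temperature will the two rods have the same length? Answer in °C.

Equal length when α₁L₁ΔT − α₂L₂ΔT = L₂ − L₁ = 2.40×10⁻³ m
α₁L₁ = 2.087786×10⁻⁵, α₂L₂ = 4.6627×10⁻⁶ → Δ(αL) = 1.621516×10⁻⁵ m/K
ΔT = 2.40×10⁻³ / 1.621516×10⁻⁵ = 148.010 K, so T = 17.9 + 148.010 = 165.910 °C

T = 165.9 °C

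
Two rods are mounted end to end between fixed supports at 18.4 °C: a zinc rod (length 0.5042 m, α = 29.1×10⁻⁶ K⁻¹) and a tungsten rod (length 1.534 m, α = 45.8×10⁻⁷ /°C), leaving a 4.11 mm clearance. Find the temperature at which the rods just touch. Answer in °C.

T = 208 °C

Gap closes when ΔL₁ + ΔL₂ = 4.11 mm = 4.11×10⁻³ m
(α₁L₁ + α₂L₂)ΔT = g
α₁L₁ + α₂L₂ = 29.1×10⁻⁶×0.5042 + 45.8×10⁻⁷×1.534 = 2.169794×10⁻⁵ m/K
ΔT = 4.11×10⁻³ / 2.169794×10⁻⁵ = 189.42 K
T = 18.4 + 189.42 = 207.82 °C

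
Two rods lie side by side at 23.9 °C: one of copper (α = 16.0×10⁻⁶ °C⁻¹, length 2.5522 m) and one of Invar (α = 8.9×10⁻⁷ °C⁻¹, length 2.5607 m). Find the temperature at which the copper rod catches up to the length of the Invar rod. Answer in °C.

T = 244.4 °C

Equal length when α₁L₁ΔT − α₂L₂ΔT = L₂ − L₁ = 8.50×10⁻³ m
α₁L₁ = 4.08352×10⁻⁵, α₂L₂ = 2.279023×10⁻⁶ → Δ(αL) = 3.8556177×10⁻⁵ m/K
ΔT = 8.50×10⁻³ / 3.8556177×10⁻⁵ = 220.458 K, so T = 23.9 + 220.458 = 244.358 °C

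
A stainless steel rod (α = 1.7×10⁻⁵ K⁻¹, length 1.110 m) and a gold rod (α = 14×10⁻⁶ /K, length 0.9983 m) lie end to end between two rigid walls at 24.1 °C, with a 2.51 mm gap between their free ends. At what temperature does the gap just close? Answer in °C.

T = 101 °C

α₁L₁ = 1.887×10⁻⁵ m/K, α₂L₂ = 1.39762×10⁻⁵ m/K → total 3.28462×10⁻⁵ m/K
ΔT = g/(α₁L₁+α₂L₂) = 2.51×10⁻³ / 3.28462×10⁻⁵ = 76.42 K
T = 24.1 + 76.42 = 100.52 °C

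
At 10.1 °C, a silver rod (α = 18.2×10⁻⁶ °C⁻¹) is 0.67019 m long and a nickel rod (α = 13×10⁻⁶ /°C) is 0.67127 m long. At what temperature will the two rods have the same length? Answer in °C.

T = 321.3 °C

Equal length when α₁L₁ΔT − α₂L₂ΔT = L₂ − L₁ = 1.08×10⁻³ m
α₁L₁ = 1.2197458×10⁻⁵, α₂L₂ = 8.72651×10⁻⁶ → Δ(αL) = 3.470948×10⁻⁶ m/K
ΔT = 1.08×10⁻³ / 3.470948×10⁻⁶ = 311.154 K, so T = 10.1 + 311.154 = 321.254 °C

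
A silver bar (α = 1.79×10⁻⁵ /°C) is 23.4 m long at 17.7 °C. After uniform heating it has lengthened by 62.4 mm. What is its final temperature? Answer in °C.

T = 167 °C

ΔL = αL₀ΔT ⇒ ΔT = ΔL / (αL₀)
ΔT = 62.4×10⁻³ m / (1.79×10⁻⁵ × 23.4 m) = 148.98 K
T = 17.7 + 148.98 = 166.68 °C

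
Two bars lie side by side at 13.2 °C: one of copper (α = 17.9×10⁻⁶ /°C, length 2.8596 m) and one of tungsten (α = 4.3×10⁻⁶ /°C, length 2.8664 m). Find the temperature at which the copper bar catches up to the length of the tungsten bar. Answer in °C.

L₁(1 + α₁ΔT) = L₂(1 + α₂ΔT) ⇒ ΔT = (L₂ − L₁)/(α₁L₁ − α₂L₂)
L₂ − L₁ = 2.8664 − 2.8596 = 6.80×10⁻³ m
α₁L₁ − α₂L₂ = 17.9×10⁻⁶×2.8596 − 4.3×10⁻⁶×2.8664 = 3.886132×10⁻⁵ m/K
ΔT = 6.80×10⁻³ / 3.886132×10⁻⁵ = 174.981 K
T = 13.2 + 174.981 = 188.181 °C

T = 188.2 °C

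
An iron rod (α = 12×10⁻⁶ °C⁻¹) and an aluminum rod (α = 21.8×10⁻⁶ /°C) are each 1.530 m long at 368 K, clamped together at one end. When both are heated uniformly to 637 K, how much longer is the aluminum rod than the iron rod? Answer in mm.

ΔT = 269 K
iron: ΔL = 12×10⁻⁶ × 1.530 m × 269 = 4.9388×10⁻³ m = 4.9388 mm
aluminum: ΔL = 21.8×10⁻⁶ × 1.530 m × 269 = 8.9722×10⁻³ m = 8.9722 mm
difference = 8.9722 − 4.9388 = 4.0334 mm

4.03 mm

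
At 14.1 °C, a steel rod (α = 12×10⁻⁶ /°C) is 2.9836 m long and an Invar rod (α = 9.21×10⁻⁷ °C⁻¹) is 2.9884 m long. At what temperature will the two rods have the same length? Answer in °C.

Equal length when α₁L₁ΔT − α₂L₂ΔT = L₂ − L₁ = 4.80×10⁻³ m
α₁L₁ = 3.58032×10⁻⁵, α₂L₂ = 2.7523164×10⁻⁶ → Δ(αL) = 3.30508836×10⁻⁵ m/K
ΔT = 4.80×10⁻³ / 3.30508836×10⁻⁵ = 145.231 K, so T = 14.1 + 145.231 = 159.331 °C

T = 159.3 °C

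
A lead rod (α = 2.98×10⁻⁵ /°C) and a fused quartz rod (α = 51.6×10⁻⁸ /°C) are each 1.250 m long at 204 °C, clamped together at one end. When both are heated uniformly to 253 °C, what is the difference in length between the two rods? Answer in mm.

ΔT = 49 K
lead: ΔL = 2.98×10⁻⁵ × 1.250 m × 49 = 1.8253×10⁻³ m = 1.8253 mm
fused quartz: ΔL = 51.6×10⁻⁸ × 1.250 m × 49 = 3.1605×10⁻⁵ m = 0.031605 mm
difference = 1.8253 − 0.031605 = 1.793695 mm

1.79 mm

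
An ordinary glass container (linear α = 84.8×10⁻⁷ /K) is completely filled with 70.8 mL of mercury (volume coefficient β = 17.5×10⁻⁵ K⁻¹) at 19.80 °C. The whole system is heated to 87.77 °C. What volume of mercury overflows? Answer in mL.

The container also expands: β_container ≈ 3α = 2.544×10⁻⁵ /K
Net overflow = V₀(β_liq − 3α_cont)ΔT
β − 3α = 1.75×10⁻⁴ − 2.544×10⁻⁵ = 1.4956×10⁻⁴ /K; ΔT = 67.97 K
ΔV = 70.8 × 1.4956×10⁻⁴ × 67.97 = 0.720 mL

0.720 mL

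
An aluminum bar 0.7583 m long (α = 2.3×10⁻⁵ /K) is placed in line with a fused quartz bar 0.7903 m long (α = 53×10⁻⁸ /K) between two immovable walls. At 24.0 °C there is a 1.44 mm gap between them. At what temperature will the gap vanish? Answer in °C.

T = 105 °C

α₁L₁ = 1.74409×10⁻⁵ m/K, α₂L₂ = 4.18859×10⁻⁷ m/K → total 1.7859759×10⁻⁵ m/K
ΔT = g/(α₁L₁+α₂L₂) = 1.44×10⁻³ / 1.7859759×10⁻⁵ = 80.63 K
T = 24.0 + 80.63 = 104.63 °C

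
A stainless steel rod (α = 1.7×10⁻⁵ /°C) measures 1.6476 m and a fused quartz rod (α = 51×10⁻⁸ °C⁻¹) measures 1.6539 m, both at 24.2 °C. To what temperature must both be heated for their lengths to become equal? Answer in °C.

T = 256.1 °C

L₁(1 + α₁ΔT) = L₂(1 + α₂ΔT) ⇒ ΔT = (L₂ − L₁)/(α₁L₁ − α₂L₂)
L₂ − L₁ = 1.6539 − 1.6476 = 6.30×10⁻³ m
α₁L₁ − α₂L₂ = 1.7×10⁻⁵×1.6476 − 51×10⁻⁸×1.6539 = 2.7165711×10⁻⁵ m/K
ΔT = 6.30×10⁻³ / 2.7165711×10⁻⁵ = 231.910 K
T = 24.2 + 231.910 = 256.110 °C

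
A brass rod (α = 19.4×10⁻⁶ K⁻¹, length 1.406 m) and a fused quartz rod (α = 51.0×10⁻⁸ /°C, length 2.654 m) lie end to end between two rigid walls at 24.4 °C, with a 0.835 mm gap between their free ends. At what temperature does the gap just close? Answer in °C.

α₁L₁ = 2.72764×10⁻⁵ m/K, α₂L₂ = 1.35354×10⁻⁶ m/K → total 2.862994×10⁻⁵ m/K
ΔT = g/(α₁L₁+α₂L₂) = 8.35×10⁻⁴ / 2.862994×10⁻⁵ = 29.165 K
T = 24.4 + 29.165 = 53.565 °C

T = 53.6 °C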